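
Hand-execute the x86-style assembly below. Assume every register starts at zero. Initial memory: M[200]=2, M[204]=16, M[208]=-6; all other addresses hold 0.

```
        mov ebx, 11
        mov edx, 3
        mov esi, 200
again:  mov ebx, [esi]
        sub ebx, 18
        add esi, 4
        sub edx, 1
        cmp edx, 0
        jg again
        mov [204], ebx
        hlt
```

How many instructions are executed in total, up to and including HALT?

ebx=11
edx=3
esi=200
ebx=M[200]=2
ebx=2-18=-16
esi=200+4=204
edx=3-1=2
cmp edx, 0  (cmp 2,0)
jg again: taken
ebx=M[204]=16
ebx=16-18=-2
esi=204+4=208
edx=2-1=1
cmp edx, 0  (cmp 1,0)
jg again: taken
ebx=M[208]=-6
ebx=(-6)-18=-24
esi=208+4=212
edx=1-1=0
cmp edx, 0  (cmp 0,0)
jg again: not taken
mov [204], ebx → M[204]=-24
halt.
Total executed instructions: 23.

23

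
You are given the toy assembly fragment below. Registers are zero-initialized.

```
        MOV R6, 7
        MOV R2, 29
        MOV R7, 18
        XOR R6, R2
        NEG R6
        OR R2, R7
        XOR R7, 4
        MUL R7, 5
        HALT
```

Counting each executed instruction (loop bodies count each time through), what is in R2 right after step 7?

31

MOV R6, 7 → R6=7
MOV R2, 29 → R2=29
MOV R7, 18 → R7=18
XOR R6, R2 → R6=7^29=26
NEG R6 → R6=-(26)=-26
OR R2, R7 → R2=29|18=31
XOR R7, 4 → R7=18^4=22
After step 7: R2 = 31.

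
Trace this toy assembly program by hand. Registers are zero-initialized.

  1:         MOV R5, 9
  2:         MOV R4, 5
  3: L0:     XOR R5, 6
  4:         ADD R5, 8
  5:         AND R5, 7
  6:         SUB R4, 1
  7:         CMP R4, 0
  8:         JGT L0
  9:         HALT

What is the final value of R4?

0

after MOV R5, 9: R5=9
after MOV R4, 5: R4=5
after XOR R5, 6: R5=9^6=15
after ADD R5, 8: R5=15+8=23
after AND R5, 7: R5=23&7=7
after SUB R4, 1: R4=5-1=4
CMP R4, 0  (cmp 4,0)
JGT L0: taken
after XOR R5, 6: R5=7^6=1
after ADD R5, 8: R5=1+8=9
after AND R5, 7: R5=9&7=1
after SUB R4, 1: R4=4-1=3
CMP R4, 0  (cmp 3,0)
JGT L0: taken
after XOR R5, 6: R5=1^6=7
after ADD R5, 8: R5=7+8=15
after AND R5, 7: R5=15&7=7
after SUB R4, 1: R4=3-1=2
CMP R4, 0  (cmp 2,0)
JGT L0: taken
after XOR R5, 6: R5=7^6=1
after ADD R5, 8: R5=1+8=9
after AND R5, 7: R5=9&7=1
after SUB R4, 1: R4=2-1=1
CMP R4, 0  (cmp 1,0)
JGT L0: taken
after XOR R5, 6: R5=1^6=7
after ADD R5, 8: R5=7+8=15
after AND R5, 7: R5=15&7=7
after SUB R4, 1: R4=1-1=0
CMP R4, 0  (cmp 0,0)
JGT L0: not taken
halt.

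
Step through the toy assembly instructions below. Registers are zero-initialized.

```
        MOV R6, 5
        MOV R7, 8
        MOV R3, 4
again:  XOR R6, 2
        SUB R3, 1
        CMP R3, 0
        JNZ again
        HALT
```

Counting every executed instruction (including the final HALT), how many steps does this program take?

20

R6=5
R7=8
R3=4
R6=5^2=7
R3=4-1=3
CMP R3, 0  (cmp 3,0)
JNZ again: taken
R6=7^2=5
R3=3-1=2
CMP R3, 0  (cmp 2,0)
JNZ again: taken
R6=5^2=7
R3=2-1=1
CMP R3, 0  (cmp 1,0)
JNZ again: taken
R6=7^2=5
R3=1-1=0
CMP R3, 0  (cmp 0,0)
JNZ again: not taken
halt.
Total executed instructions: 20.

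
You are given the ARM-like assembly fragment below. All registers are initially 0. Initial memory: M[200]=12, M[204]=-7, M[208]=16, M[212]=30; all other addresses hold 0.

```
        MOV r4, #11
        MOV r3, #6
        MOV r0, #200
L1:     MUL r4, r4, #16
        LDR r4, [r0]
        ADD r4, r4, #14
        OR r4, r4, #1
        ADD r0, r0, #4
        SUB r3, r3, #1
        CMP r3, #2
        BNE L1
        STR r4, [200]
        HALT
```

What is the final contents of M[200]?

45

after MOV r4, #11: r4=11
after MOV r3, #6: r3=6
after MOV r0, #200: r0=200
after MUL r4, r4, #16: r4=11*16=176
after LDR r4, [r0]: r4=M[200]=12
after ADD r4, r4, #14: r4=12+14=26
after OR r4, r4, #1: r4=26|1=27
after ADD r0, r0, #4: r0=200+4=204
after SUB r3, r3, #1: r3=6-1=5
CMP r3, #2  (cmp 5,2)
BNE L1: taken
after MUL r4, r4, #16: r4=27*16=432
after LDR r4, [r0]: r4=M[204]=-7
after ADD r4, r4, #14: r4=(-7)+14=7
after OR r4, r4, #1: r4=7|1=7
after ADD r0, r0, #4: r0=204+4=208
after SUB r3, r3, #1: r3=5-1=4
CMP r3, #2  (cmp 4,2)
BNE L1: taken
after MUL r4, r4, #16: r4=7*16=112
after LDR r4, [r0]: r4=M[208]=16
after ADD r4, r4, #14: r4=16+14=30
after OR r4, r4, #1: r4=30|1=31
after ADD r0, r0, #4: r0=208+4=212
after SUB r3, r3, #1: r3=4-1=3
CMP r3, #2  (cmp 3,2)
BNE L1: taken
after MUL r4, r4, #16: r4=31*16=496
after LDR r4, [r0]: r4=M[212]=30
after ADD r4, r4, #14: r4=30+14=44
after OR r4, r4, #1: r4=44|1=45
after ADD r0, r0, #4: r0=212+4=216
after SUB r3, r3, #1: r3=3-1=2
CMP r3, #2  (cmp 2,2)
BNE L1: not taken
STR r4, [200] → M[200]=45
halt.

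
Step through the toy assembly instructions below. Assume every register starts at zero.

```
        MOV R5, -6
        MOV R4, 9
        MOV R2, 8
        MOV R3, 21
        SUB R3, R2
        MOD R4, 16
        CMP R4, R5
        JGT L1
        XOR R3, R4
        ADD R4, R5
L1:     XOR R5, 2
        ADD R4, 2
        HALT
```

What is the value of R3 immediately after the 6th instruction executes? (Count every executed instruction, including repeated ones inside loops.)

13

R5=-6
R4=9
R2=8
R3=21
R3=21-8=13
R4=9%16=9
After step 6: R3 = 13.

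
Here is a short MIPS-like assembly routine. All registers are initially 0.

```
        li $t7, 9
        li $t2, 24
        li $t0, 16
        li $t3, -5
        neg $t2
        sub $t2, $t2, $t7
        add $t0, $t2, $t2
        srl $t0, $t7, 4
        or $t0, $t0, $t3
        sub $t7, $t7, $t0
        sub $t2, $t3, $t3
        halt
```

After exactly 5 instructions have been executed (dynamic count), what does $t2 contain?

-24

after li $t7, 9: $t7=9
after li $t2, 24: $t2=24
after li $t0, 16: $t0=16
after li $t3, -5: $t3=-5
after neg $t2: $t2=-(24)=-24
After step 5: $t2 = -24.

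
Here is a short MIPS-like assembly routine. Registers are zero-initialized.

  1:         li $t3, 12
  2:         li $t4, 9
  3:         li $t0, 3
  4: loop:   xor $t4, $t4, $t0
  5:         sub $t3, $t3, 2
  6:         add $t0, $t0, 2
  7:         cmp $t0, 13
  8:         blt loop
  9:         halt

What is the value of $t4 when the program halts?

10

$t3=12
$t4=9
$t0=3
$t4=9^3=10
$t3=12-2=10
$t0=3+2=5
cmp $t0, 13  (cmp 5,13)
blt loop: taken
$t4=10^5=15
$t3=10-2=8
$t0=5+2=7
cmp $t0, 13  (cmp 7,13)
blt loop: taken
$t4=15^7=8
$t3=8-2=6
$t0=7+2=9
cmp $t0, 13  (cmp 9,13)
blt loop: taken
$t4=8^9=1
$t3=6-2=4
$t0=9+2=11
cmp $t0, 13  (cmp 11,13)
blt loop: taken
$t4=1^11=10
$t3=4-2=2
$t0=11+2=13
cmp $t0, 13  (cmp 13,13)
blt loop: not taken
halt.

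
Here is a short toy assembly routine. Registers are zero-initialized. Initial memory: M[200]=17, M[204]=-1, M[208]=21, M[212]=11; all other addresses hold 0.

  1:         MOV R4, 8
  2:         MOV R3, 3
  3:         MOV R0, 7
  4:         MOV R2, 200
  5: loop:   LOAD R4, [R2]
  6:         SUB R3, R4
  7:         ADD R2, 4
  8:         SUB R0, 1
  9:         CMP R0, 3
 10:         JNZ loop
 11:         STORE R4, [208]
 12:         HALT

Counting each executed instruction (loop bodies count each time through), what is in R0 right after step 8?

after MOV R4, 8: R4=8
after MOV R3, 3: R3=3
after MOV R0, 7: R0=7
after MOV R2, 200: R2=200
after LOAD R4, [R2]: R4=M[200]=17
after SUB R3, R4: R3=3-17=-14
after ADD R2, 4: R2=200+4=204
after SUB R0, 1: R0=7-1=6
After step 8: R0 = 6.

6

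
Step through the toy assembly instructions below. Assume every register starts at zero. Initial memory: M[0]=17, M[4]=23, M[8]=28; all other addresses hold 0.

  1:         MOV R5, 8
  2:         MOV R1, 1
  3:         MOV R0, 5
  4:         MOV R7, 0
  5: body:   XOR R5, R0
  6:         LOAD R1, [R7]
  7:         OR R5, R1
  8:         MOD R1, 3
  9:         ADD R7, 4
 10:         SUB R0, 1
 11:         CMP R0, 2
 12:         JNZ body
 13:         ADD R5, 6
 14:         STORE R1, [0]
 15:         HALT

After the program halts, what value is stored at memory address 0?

1

after MOV R5, 8: R5=8
after MOV R1, 1: R1=1
after MOV R0, 5: R0=5
after MOV R7, 0: R7=0
after XOR R5, R0: R5=8^5=13
after LOAD R1, [R7]: R1=M[0]=17
after OR R5, R1: R5=13|17=29
after MOD R1, 3: R1=17%3=2
after ADD R7, 4: R7=0+4=4
after SUB R0, 1: R0=5-1=4
CMP R0, 2  (cmp 4,2)
JNZ body: taken
after XOR R5, R0: R5=29^4=25
after LOAD R1, [R7]: R1=M[4]=23
after OR R5, R1: R5=25|23=31
after MOD R1, 3: R1=23%3=2
after ADD R7, 4: R7=4+4=8
after SUB R0, 1: R0=4-1=3
CMP R0, 2  (cmp 3,2)
JNZ body: taken
after XOR R5, R0: R5=31^3=28
after LOAD R1, [R7]: R1=M[8]=28
after OR R5, R1: R5=28|28=28
after MOD R1, 3: R1=28%3=1
after ADD R7, 4: R7=8+4=12
after SUB R0, 1: R0=3-1=2
CMP R0, 2  (cmp 2,2)
JNZ body: not taken
after ADD R5, 6: R5=28+6=34
STORE R1, [0] → M[0]=1
halt.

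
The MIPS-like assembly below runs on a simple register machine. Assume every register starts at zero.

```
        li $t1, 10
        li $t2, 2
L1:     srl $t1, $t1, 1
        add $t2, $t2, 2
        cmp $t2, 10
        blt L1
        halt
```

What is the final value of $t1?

li $t1, 10 → $t1=10
li $t2, 2 → $t2=2
srl $t1, $t1, 1 → $t1=10>>1=5
add $t2, $t2, 2 → $t2=2+2=4
cmp $t2, 10  (cmp 4,10)
blt L1: taken
srl $t1, $t1, 1 → $t1=5>>1=2
add $t2, $t2, 2 → $t2=4+2=6
cmp $t2, 10  (cmp 6,10)
blt L1: taken
srl $t1, $t1, 1 → $t1=2>>1=1
add $t2, $t2, 2 → $t2=6+2=8
cmp $t2, 10  (cmp 8,10)
blt L1: taken
srl $t1, $t1, 1 → $t1=1>>1=0
add $t2, $t2, 2 → $t2=8+2=10
cmp $t2, 10  (cmp 10,10)
blt L1: not taken
halt.

0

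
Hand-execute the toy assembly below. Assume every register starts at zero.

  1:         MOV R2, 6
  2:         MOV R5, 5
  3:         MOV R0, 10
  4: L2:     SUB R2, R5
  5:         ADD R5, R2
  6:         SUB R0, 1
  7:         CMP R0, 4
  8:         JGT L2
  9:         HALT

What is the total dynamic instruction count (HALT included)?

34

after MOV R2, 6: R2=6
after MOV R5, 5: R5=5
after MOV R0, 10: R0=10
after SUB R2, R5: R2=6-5=1
after ADD R5, R2: R5=5+1=6
after SUB R0, 1: R0=10-1=9
CMP R0, 4  (cmp 9,4)
JGT L2: taken
after SUB R2, R5: R2=1-6=-5
after ADD R5, R2: R5=6+(-5)=1
after SUB R0, 1: R0=9-1=8
CMP R0, 4  (cmp 8,4)
JGT L2: taken
after SUB R2, R5: R2=(-5)-1=-6
after ADD R5, R2: R5=1+(-6)=-5
after SUB R0, 1: R0=8-1=7
CMP R0, 4  (cmp 7,4)
JGT L2: taken
after SUB R2, R5: R2=(-6)-(-5)=-1
after ADD R5, R2: R5=(-5)+(-1)=-6
after SUB R0, 1: R0=7-1=6
CMP R0, 4  (cmp 6,4)
JGT L2: taken
after SUB R2, R5: R2=(-1)-(-6)=5
after ADD R5, R2: R5=(-6)+5=-1
after SUB R0, 1: R0=6-1=5
CMP R0, 4  (cmp 5,4)
JGT L2: taken
after SUB R2, R5: R2=5-(-1)=6
after ADD R5, R2: R5=(-1)+6=5
after SUB R0, 1: R0=5-1=4
CMP R0, 4  (cmp 4,4)
JGT L2: not taken
halt.
Total executed instructions: 34.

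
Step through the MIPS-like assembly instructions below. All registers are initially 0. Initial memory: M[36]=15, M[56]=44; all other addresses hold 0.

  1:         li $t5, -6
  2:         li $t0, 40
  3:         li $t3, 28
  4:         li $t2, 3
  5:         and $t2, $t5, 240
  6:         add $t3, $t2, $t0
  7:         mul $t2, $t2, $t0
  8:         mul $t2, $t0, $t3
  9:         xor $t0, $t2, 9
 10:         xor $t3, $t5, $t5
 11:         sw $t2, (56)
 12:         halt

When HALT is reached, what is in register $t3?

0

$t5=-6
$t0=40
$t3=28
$t2=3
$t2=(-6)&240=240
$t3=240+40=280
$t2=240*40=9600
$t2=40*280=11200
$t0=11200^9=11209
$t3=(-6)^(-6)=0
sw $t2, (56) → M[56]=11200
halt.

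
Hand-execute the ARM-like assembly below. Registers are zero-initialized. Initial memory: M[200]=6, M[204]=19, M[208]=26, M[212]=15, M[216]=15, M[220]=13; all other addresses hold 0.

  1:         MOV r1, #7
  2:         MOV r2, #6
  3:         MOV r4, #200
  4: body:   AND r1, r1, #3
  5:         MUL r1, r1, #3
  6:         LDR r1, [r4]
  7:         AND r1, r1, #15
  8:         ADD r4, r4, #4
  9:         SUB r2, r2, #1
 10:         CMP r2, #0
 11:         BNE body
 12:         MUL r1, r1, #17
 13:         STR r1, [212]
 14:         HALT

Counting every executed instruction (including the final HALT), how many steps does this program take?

MOV r1, #7 → r1=7
MOV r2, #6 → r2=6
MOV r4, #200 → r4=200
AND r1, r1, #3 → r1=7&3=3
MUL r1, r1, #3 → r1=3*3=9
LDR r1, [r4] → r1=M[200]=6
AND r1, r1, #15 → r1=6&15=6
ADD r4, r4, #4 → r4=200+4=204
SUB r2, r2, #1 → r2=6-1=5
CMP r2, #0  (cmp 5,0)
BNE body: taken
AND r1, r1, #3 → r1=6&3=2
MUL r1, r1, #3 → r1=2*3=6
LDR r1, [r4] → r1=M[204]=19
AND r1, r1, #15 → r1=19&15=3
ADD r4, r4, #4 → r4=204+4=208
SUB r2, r2, #1 → r2=5-1=4
CMP r2, #0  (cmp 4,0)
BNE body: taken
AND r1, r1, #3 → r1=3&3=3
MUL r1, r1, #3 → r1=3*3=9
LDR r1, [r4] → r1=M[208]=26
AND r1, r1, #15 → r1=26&15=10
ADD r4, r4, #4 → r4=208+4=212
SUB r2, r2, #1 → r2=4-1=3
CMP r2, #0  (cmp 3,0)
BNE body: taken
AND r1, r1, #3 → r1=10&3=2
MUL r1, r1, #3 → r1=2*3=6
LDR r1, [r4] → r1=M[212]=15
AND r1, r1, #15 → r1=15&15=15
ADD r4, r4, #4 → r4=212+4=216
SUB r2, r2, #1 → r2=3-1=2
CMP r2, #0  (cmp 2,0)
BNE body: taken
AND r1, r1, #3 → r1=15&3=3
MUL r1, r1, #3 → r1=3*3=9
LDR r1, [r4] → r1=M[216]=15
AND r1, r1, #15 → r1=15&15=15
ADD r4, r4, #4 → r4=216+4=220
SUB r2, r2, #1 → r2=2-1=1
CMP r2, #0  (cmp 1,0)
BNE body: taken
AND r1, r1, #3 → r1=15&3=3
MUL r1, r1, #3 → r1=3*3=9
LDR r1, [r4] → r1=M[220]=13
AND r1, r1, #15 → r1=13&15=13
ADD r4, r4, #4 → r4=220+4=224
SUB r2, r2, #1 → r2=1-1=0
CMP r2, #0  (cmp 0,0)
BNE body: not taken
MUL r1, r1, #17 → r1=13*17=221
STR r1, [212] → M[212]=221
halt.
Total executed instructions: 54.

54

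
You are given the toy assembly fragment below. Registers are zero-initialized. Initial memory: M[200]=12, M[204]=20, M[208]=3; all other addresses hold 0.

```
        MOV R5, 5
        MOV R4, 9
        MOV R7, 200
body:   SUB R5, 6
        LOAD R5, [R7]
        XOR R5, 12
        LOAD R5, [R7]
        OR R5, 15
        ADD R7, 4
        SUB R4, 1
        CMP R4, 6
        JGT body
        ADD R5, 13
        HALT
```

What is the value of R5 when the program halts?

after MOV R5, 5: R5=5
after MOV R4, 9: R4=9
after MOV R7, 200: R7=200
after SUB R5, 6: R5=5-6=-1
after LOAD R5, [R7]: R5=M[200]=12
after XOR R5, 12: R5=12^12=0
after LOAD R5, [R7]: R5=M[200]=12
after OR R5, 15: R5=12|15=15
after ADD R7, 4: R7=200+4=204
after SUB R4, 1: R4=9-1=8
CMP R4, 6  (cmp 8,6)
JGT body: taken
after SUB R5, 6: R5=15-6=9
after LOAD R5, [R7]: R5=M[204]=20
after XOR R5, 12: R5=20^12=24
after LOAD R5, [R7]: R5=M[204]=20
after OR R5, 15: R5=20|15=31
after ADD R7, 4: R7=204+4=208
after SUB R4, 1: R4=8-1=7
CMP R4, 6  (cmp 7,6)
JGT body: taken
after SUB R5, 6: R5=31-6=25
after LOAD R5, [R7]: R5=M[208]=3
after XOR R5, 12: R5=3^12=15
after LOAD R5, [R7]: R5=M[208]=3
after OR R5, 15: R5=3|15=15
after ADD R7, 4: R7=208+4=212
after SUB R4, 1: R4=7-1=6
CMP R4, 6  (cmp 6,6)
JGT body: not taken
after ADD R5, 13: R5=15+13=28
halt.

28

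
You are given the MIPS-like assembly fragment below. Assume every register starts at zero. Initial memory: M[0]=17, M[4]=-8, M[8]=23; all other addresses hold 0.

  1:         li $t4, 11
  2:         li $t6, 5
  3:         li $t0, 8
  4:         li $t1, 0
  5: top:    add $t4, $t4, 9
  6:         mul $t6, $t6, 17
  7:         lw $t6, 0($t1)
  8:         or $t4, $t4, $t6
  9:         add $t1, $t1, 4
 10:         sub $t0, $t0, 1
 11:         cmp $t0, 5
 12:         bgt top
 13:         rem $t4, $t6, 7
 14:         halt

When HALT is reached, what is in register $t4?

$t4=11
$t6=5
$t0=8
$t1=0
$t4=11+9=20
$t6=5*17=85
$t6=M[0]=17
$t4=20|17=21
$t1=0+4=4
$t0=8-1=7
cmp $t0, 5  (cmp 7,5)
bgt top: taken
$t4=21+9=30
$t6=17*17=289
$t6=M[4]=-8
$t4=30|(-8)=-2
$t1=4+4=8
$t0=7-1=6
cmp $t0, 5  (cmp 6,5)
bgt top: taken
$t4=(-2)+9=7
$t6=(-8)*17=-136
$t6=M[8]=23
$t4=7|23=23
$t1=8+4=12
$t0=6-1=5
cmp $t0, 5  (cmp 5,5)
bgt top: not taken
$t4=23%7=2
halt.

2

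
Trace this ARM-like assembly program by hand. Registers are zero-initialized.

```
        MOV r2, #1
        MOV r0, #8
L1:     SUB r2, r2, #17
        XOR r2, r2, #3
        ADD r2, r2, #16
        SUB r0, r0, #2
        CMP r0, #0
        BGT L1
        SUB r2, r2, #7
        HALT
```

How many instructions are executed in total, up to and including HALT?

MOV r2, #1 → r2=1
MOV r0, #8 → r0=8
SUB r2, r2, #17 → r2=1-17=-16
XOR r2, r2, #3 → r2=(-16)^3=-13
ADD r2, r2, #16 → r2=(-13)+16=3
SUB r0, r0, #2 → r0=8-2=6
CMP r0, #0  (cmp 6,0)
BGT L1: taken
SUB r2, r2, #17 → r2=3-17=-14
XOR r2, r2, #3 → r2=(-14)^3=-15
ADD r2, r2, #16 → r2=(-15)+16=1
SUB r0, r0, #2 → r0=6-2=4
CMP r0, #0  (cmp 4,0)
BGT L1: taken
SUB r2, r2, #17 → r2=1-17=-16
XOR r2, r2, #3 → r2=(-16)^3=-13
ADD r2, r2, #16 → r2=(-13)+16=3
SUB r0, r0, #2 → r0=4-2=2
CMP r0, #0  (cmp 2,0)
BGT L1: taken
SUB r2, r2, #17 → r2=3-17=-14
XOR r2, r2, #3 → r2=(-14)^3=-15
ADD r2, r2, #16 → r2=(-15)+16=1
SUB r0, r0, #2 → r0=2-2=0
CMP r0, #0  (cmp 0,0)
BGT L1: not taken
SUB r2, r2, #7 → r2=1-7=-6
halt.
Total executed instructions: 28.

28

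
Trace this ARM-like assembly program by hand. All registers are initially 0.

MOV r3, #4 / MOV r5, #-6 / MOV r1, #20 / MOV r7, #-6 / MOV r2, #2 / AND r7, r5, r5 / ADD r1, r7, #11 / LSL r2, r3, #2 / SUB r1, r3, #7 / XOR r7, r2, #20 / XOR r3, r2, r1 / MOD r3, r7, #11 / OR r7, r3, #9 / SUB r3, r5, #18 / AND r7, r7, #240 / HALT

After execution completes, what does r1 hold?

r3=4
r5=-6
r1=20
r7=-6
r2=2
r7=(-6)&(-6)=-6
r1=(-6)+11=5
r2=4<<2=16
r1=4-7=-3
r7=16^20=4
r3=16^(-3)=-19
r3=4%11=4
r7=4|9=13
r3=(-6)-18=-24
r7=13&240=0
halt.

-3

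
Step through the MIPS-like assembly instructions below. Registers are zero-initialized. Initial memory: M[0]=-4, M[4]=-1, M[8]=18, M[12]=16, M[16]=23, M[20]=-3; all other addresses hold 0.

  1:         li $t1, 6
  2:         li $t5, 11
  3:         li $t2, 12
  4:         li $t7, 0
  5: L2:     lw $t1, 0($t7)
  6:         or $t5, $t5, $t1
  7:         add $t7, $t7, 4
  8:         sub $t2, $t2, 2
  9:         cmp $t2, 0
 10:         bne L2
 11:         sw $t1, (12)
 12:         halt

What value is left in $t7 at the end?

li $t1, 6 → $t1=6
li $t5, 11 → $t5=11
li $t2, 12 → $t2=12
li $t7, 0 → $t7=0
lw $t1, 0($t7) → $t1=M[0]=-4
or $t5, $t5, $t1 → $t5=11|(-4)=-1
add $t7, $t7, 4 → $t7=0+4=4
sub $t2, $t2, 2 → $t2=12-2=10
cmp $t2, 0  (cmp 10,0)
bne L2: taken
lw $t1, 0($t7) → $t1=M[4]=-1
or $t5, $t5, $t1 → $t5=(-1)|(-1)=-1
add $t7, $t7, 4 → $t7=4+4=8
sub $t2, $t2, 2 → $t2=10-2=8
cmp $t2, 0  (cmp 8,0)
bne L2: taken
lw $t1, 0($t7) → $t1=M[8]=18
or $t5, $t5, $t1 → $t5=(-1)|18=-1
add $t7, $t7, 4 → $t7=8+4=12
sub $t2, $t2, 2 → $t2=8-2=6
cmp $t2, 0  (cmp 6,0)
bne L2: taken
lw $t1, 0($t7) → $t1=M[12]=16
or $t5, $t5, $t1 → $t5=(-1)|16=-1
add $t7, $t7, 4 → $t7=12+4=16
sub $t2, $t2, 2 → $t2=6-2=4
cmp $t2, 0  (cmp 4,0)
bne L2: taken
lw $t1, 0($t7) → $t1=M[16]=23
or $t5, $t5, $t1 → $t5=(-1)|23=-1
add $t7, $t7, 4 → $t7=16+4=20
sub $t2, $t2, 2 → $t2=4-2=2
cmp $t2, 0  (cmp 2,0)
bne L2: taken
lw $t1, 0($t7) → $t1=M[20]=-3
or $t5, $t5, $t1 → $t5=(-1)|(-3)=-1
add $t7, $t7, 4 → $t7=20+4=24
sub $t2, $t2, 2 → $t2=2-2=0
cmp $t2, 0  (cmp 0,0)
bne L2: not taken
sw $t1, (12) → M[12]=-3
halt.

24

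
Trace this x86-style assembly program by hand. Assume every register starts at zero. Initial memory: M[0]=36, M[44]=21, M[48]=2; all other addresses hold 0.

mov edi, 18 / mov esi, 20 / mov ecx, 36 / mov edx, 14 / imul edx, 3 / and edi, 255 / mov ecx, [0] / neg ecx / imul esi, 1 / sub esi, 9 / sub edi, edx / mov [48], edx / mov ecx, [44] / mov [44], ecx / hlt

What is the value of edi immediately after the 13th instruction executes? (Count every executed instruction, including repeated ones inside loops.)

mov edi, 18 → edi=18
mov esi, 20 → esi=20
mov ecx, 36 → ecx=36
mov edx, 14 → edx=14
imul edx, 3 → edx=14*3=42
and edi, 255 → edi=18&255=18
mov ecx, [0] → ecx=M[0]=36
neg ecx → ecx=-(36)=-36
imul esi, 1 → esi=20*1=20
sub esi, 9 → esi=20-9=11
sub edi, edx → edi=18-42=-24
mov [48], edx → M[48]=42
mov ecx, [44] → ecx=M[44]=21
After step 13: edi = -24.

-24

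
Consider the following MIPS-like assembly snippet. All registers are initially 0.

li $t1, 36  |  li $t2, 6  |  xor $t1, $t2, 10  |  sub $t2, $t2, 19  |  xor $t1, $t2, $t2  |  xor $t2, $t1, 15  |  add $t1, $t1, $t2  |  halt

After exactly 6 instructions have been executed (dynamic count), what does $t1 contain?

$t1=36
$t2=6
$t1=6^10=12
$t2=6-19=-13
$t1=(-13)^(-13)=0
$t2=0^15=15
After step 6: $t1 = 0.

0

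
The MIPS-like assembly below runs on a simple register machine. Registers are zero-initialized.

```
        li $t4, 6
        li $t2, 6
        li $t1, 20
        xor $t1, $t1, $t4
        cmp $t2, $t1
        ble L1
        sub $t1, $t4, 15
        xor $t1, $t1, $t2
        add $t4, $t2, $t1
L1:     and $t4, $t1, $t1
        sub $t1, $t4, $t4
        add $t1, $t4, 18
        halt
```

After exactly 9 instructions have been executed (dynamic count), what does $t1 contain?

$t4=6
$t2=6
$t1=20
$t1=20^6=18
cmp $t2, $t1  (cmp 6,18)
ble L1: taken
$t4=18&18=18
$t1=18-18=0
$t1=18+18=36
After step 9: $t1 = 36.

36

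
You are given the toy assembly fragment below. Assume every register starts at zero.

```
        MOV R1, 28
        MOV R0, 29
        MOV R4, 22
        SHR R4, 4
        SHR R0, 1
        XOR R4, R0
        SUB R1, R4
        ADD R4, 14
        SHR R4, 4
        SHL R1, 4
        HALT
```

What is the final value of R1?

R1=28
R0=29
R4=22
R4=22>>4=1
R0=29>>1=14
R4=1^14=15
R1=28-15=13
R4=15+14=29
R4=29>>4=1
R1=13<<4=208
halt.

208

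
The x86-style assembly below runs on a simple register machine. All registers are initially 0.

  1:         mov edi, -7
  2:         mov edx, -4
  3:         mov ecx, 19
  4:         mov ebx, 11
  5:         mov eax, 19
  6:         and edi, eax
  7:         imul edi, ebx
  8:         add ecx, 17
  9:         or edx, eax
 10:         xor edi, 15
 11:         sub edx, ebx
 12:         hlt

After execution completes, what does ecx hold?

mov edi, -7 → edi=-7
mov edx, -4 → edx=-4
mov ecx, 19 → ecx=19
mov ebx, 11 → ebx=11
mov eax, 19 → eax=19
and edi, eax → edi=(-7)&19=17
imul edi, ebx → edi=17*11=187
add ecx, 17 → ecx=19+17=36
or edx, eax → edx=(-4)|19=-1
xor edi, 15 → edi=187^15=180
sub edx, ebx → edx=(-1)-11=-12
halt.

36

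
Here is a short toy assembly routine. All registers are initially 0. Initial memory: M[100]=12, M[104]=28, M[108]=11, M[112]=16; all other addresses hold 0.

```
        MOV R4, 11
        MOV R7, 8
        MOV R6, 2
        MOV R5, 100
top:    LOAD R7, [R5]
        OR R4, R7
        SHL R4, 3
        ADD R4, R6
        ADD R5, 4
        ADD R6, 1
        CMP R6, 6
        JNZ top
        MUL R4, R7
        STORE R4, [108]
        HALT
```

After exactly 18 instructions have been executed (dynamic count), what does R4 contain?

MOV R4, 11 → R4=11
MOV R7, 8 → R7=8
MOV R6, 2 → R6=2
MOV R5, 100 → R5=100
LOAD R7, [R5] → R7=M[100]=12
OR R4, R7 → R4=11|12=15
SHL R4, 3 → R4=15<<3=120
ADD R4, R6 → R4=120+2=122
ADD R5, 4 → R5=100+4=104
ADD R6, 1 → R6=2+1=3
CMP R6, 6  (cmp 3,6)
JNZ top: taken
LOAD R7, [R5] → R7=M[104]=28
OR R4, R7 → R4=122|28=126
SHL R4, 3 → R4=126<<3=1008
ADD R4, R6 → R4=1008+3=1011
ADD R5, 4 → R5=104+4=108
ADD R6, 1 → R6=3+1=4
After step 18: R4 = 1011.

1011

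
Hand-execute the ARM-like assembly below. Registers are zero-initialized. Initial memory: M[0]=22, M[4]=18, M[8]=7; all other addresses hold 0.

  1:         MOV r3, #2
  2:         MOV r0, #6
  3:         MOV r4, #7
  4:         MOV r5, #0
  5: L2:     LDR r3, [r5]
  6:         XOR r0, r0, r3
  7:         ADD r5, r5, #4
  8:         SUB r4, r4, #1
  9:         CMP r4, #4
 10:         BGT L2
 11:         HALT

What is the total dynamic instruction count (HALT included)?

23

MOV r3, #2 → r3=2
MOV r0, #6 → r0=6
MOV r4, #7 → r4=7
MOV r5, #0 → r5=0
LDR r3, [r5] → r3=M[0]=22
XOR r0, r0, r3 → r0=6^22=16
ADD r5, r5, #4 → r5=0+4=4
SUB r4, r4, #1 → r4=7-1=6
CMP r4, #4  (cmp 6,4)
BGT L2: taken
LDR r3, [r5] → r3=M[4]=18
XOR r0, r0, r3 → r0=16^18=2
ADD r5, r5, #4 → r5=4+4=8
SUB r4, r4, #1 → r4=6-1=5
CMP r4, #4  (cmp 5,4)
BGT L2: taken
LDR r3, [r5] → r3=M[8]=7
XOR r0, r0, r3 → r0=2^7=5
ADD r5, r5, #4 → r5=8+4=12
SUB r4, r4, #1 → r4=5-1=4
CMP r4, #4  (cmp 4,4)
BGT L2: not taken
halt.
Total executed instructions: 23.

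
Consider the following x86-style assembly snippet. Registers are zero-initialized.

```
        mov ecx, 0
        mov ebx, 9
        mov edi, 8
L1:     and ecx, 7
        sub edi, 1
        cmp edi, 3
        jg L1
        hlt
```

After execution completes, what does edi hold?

mov ecx, 0 → ecx=0
mov ebx, 9 → ebx=9
mov edi, 8 → edi=8
and ecx, 7 → ecx=0&7=0
sub edi, 1 → edi=8-1=7
cmp edi, 3  (cmp 7,3)
jg L1: taken
and ecx, 7 → ecx=0&7=0
sub edi, 1 → edi=7-1=6
cmp edi, 3  (cmp 6,3)
jg L1: taken
and ecx, 7 → ecx=0&7=0
sub edi, 1 → edi=6-1=5
cmp edi, 3  (cmp 5,3)
jg L1: taken
and ecx, 7 → ecx=0&7=0
sub edi, 1 → edi=5-1=4
cmp edi, 3  (cmp 4,3)
jg L1: taken
and ecx, 7 → ecx=0&7=0
sub edi, 1 → edi=4-1=3
cmp edi, 3  (cmp 3,3)
jg L1: not taken
halt.

3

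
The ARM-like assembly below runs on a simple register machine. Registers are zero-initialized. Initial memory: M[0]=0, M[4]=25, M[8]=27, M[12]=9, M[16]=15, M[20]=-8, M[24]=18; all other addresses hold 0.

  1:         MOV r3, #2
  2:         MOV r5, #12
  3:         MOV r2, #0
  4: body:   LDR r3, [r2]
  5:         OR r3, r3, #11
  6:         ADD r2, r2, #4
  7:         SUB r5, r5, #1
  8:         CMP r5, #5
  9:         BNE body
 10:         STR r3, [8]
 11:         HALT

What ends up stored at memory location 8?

after MOV r3, #2: r3=2
after MOV r5, #12: r5=12
after MOV r2, #0: r2=0
after LDR r3, [r2]: r3=M[0]=0
after OR r3, r3, #11: r3=0|11=11
after ADD r2, r2, #4: r2=0+4=4
after SUB r5, r5, #1: r5=12-1=11
CMP r5, #5  (cmp 11,5)
BNE body: taken
after LDR r3, [r2]: r3=M[4]=25
after OR r3, r3, #11: r3=25|11=27
after ADD r2, r2, #4: r2=4+4=8
after SUB r5, r5, #1: r5=11-1=10
CMP r5, #5  (cmp 10,5)
BNE body: taken
after LDR r3, [r2]: r3=M[8]=27
after OR r3, r3, #11: r3=27|11=27
after ADD r2, r2, #4: r2=8+4=12
after SUB r5, r5, #1: r5=10-1=9
CMP r5, #5  (cmp 9,5)
BNE body: taken
after LDR r3, [r2]: r3=M[12]=9
after OR r3, r3, #11: r3=9|11=11
after ADD r2, r2, #4: r2=12+4=16
after SUB r5, r5, #1: r5=9-1=8
CMP r5, #5  (cmp 8,5)
BNE body: taken
after LDR r3, [r2]: r3=M[16]=15
after OR r3, r3, #11: r3=15|11=15
after ADD r2, r2, #4: r2=16+4=20
after SUB r5, r5, #1: r5=8-1=7
CMP r5, #5  (cmp 7,5)
BNE body: taken
after LDR r3, [r2]: r3=M[20]=-8
after OR r3, r3, #11: r3=(-8)|11=-5
after ADD r2, r2, #4: r2=20+4=24
after SUB r5, r5, #1: r5=7-1=6
CMP r5, #5  (cmp 6,5)
BNE body: taken
after LDR r3, [r2]: r3=M[24]=18
after OR r3, r3, #11: r3=18|11=27
after ADD r2, r2, #4: r2=24+4=28
after SUB r5, r5, #1: r5=6-1=5
CMP r5, #5  (cmp 5,5)
BNE body: not taken
STR r3, [8] → M[8]=27
halt.

27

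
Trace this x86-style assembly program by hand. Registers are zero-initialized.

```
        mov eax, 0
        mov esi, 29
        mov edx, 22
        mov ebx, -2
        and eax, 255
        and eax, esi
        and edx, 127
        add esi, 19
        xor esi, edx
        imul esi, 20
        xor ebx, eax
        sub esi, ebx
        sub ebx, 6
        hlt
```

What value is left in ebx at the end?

-8

after mov eax, 0: eax=0
after mov esi, 29: esi=29
after mov edx, 22: edx=22
after mov ebx, -2: ebx=-2
after and eax, 255: eax=0&255=0
after and eax, esi: eax=0&29=0
after and edx, 127: edx=22&127=22
after add esi, 19: esi=29+19=48
after xor esi, edx: esi=48^22=38
after imul esi, 20: esi=38*20=760
after xor ebx, eax: ebx=(-2)^0=-2
after sub esi, ebx: esi=760-(-2)=762
after sub ebx, 6: ebx=(-2)-6=-8
halt.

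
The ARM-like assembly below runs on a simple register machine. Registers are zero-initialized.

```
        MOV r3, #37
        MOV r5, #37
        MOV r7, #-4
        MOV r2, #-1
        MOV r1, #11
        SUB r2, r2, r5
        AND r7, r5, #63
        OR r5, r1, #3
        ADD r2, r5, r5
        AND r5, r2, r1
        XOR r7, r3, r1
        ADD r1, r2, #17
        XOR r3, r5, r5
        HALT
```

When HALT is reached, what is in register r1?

39

after MOV r3, #37: r3=37
after MOV r5, #37: r5=37
after MOV r7, #-4: r7=-4
after MOV r2, #-1: r2=-1
after MOV r1, #11: r1=11
after SUB r2, r2, r5: r2=(-1)-37=-38
after AND r7, r5, #63: r7=37&63=37
after OR r5, r1, #3: r5=11|3=11
after ADD r2, r5, r5: r2=11+11=22
after AND r5, r2, r1: r5=22&11=2
after XOR r7, r3, r1: r7=37^11=46
after ADD r1, r2, #17: r1=22+17=39
after XOR r3, r5, r5: r3=2^2=0
halt.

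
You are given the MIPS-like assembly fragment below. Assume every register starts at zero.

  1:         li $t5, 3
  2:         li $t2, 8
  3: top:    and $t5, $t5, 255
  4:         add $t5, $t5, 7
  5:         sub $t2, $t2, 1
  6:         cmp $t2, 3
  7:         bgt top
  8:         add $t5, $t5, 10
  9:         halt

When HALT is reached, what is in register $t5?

48

li $t5, 3 → $t5=3
li $t2, 8 → $t2=8
and $t5, $t5, 255 → $t5=3&255=3
add $t5, $t5, 7 → $t5=3+7=10
sub $t2, $t2, 1 → $t2=8-1=7
cmp $t2, 3  (cmp 7,3)
bgt top: taken
and $t5, $t5, 255 → $t5=10&255=10
add $t5, $t5, 7 → $t5=10+7=17
sub $t2, $t2, 1 → $t2=7-1=6
cmp $t2, 3  (cmp 6,3)
bgt top: taken
and $t5, $t5, 255 → $t5=17&255=17
add $t5, $t5, 7 → $t5=17+7=24
sub $t2, $t2, 1 → $t2=6-1=5
cmp $t2, 3  (cmp 5,3)
bgt top: taken
and $t5, $t5, 255 → $t5=24&255=24
add $t5, $t5, 7 → $t5=24+7=31
sub $t2, $t2, 1 → $t2=5-1=4
cmp $t2, 3  (cmp 4,3)
bgt top: taken
and $t5, $t5, 255 → $t5=31&255=31
add $t5, $t5, 7 → $t5=31+7=38
sub $t2, $t2, 1 → $t2=4-1=3
cmp $t2, 3  (cmp 3,3)
bgt top: not taken
add $t5, $t5, 10 → $t5=38+10=48
halt.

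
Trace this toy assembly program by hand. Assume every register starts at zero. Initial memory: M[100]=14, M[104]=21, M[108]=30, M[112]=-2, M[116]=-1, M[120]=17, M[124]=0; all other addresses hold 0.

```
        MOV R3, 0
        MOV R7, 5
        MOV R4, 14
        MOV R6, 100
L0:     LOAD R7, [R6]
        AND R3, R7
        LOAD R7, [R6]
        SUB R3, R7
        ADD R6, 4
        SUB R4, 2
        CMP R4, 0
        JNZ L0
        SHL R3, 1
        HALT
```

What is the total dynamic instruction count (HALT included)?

R3=0
R7=5
R4=14
R6=100
R7=M[100]=14
R3=0&14=0
R7=M[100]=14
R3=0-14=-14
R6=100+4=104
R4=14-2=12
CMP R4, 0  (cmp 12,0)
JNZ L0: taken
R7=M[104]=21
R3=(-14)&21=16
R7=M[104]=21
R3=16-21=-5
R6=104+4=108
R4=12-2=10
CMP R4, 0  (cmp 10,0)
JNZ L0: taken
R7=M[108]=30
R3=(-5)&30=26
R7=M[108]=30
R3=26-30=-4
R6=108+4=112
R4=10-2=8
CMP R4, 0  (cmp 8,0)
JNZ L0: taken
R7=M[112]=-2
R3=(-4)&(-2)=-4
R7=M[112]=-2
R3=(-4)-(-2)=-2
R6=112+4=116
R4=8-2=6
CMP R4, 0  (cmp 6,0)
JNZ L0: taken
R7=M[116]=-1
R3=(-2)&(-1)=-2
R7=M[116]=-1
R3=(-2)-(-1)=-1
R6=116+4=120
R4=6-2=4
CMP R4, 0  (cmp 4,0)
JNZ L0: taken
R7=M[120]=17
R3=(-1)&17=17
R7=M[120]=17
R3=17-17=0
R6=120+4=124
R4=4-2=2
CMP R4, 0  (cmp 2,0)
JNZ L0: taken
R7=M[124]=0
R3=0&0=0
R7=M[124]=0
R3=0-0=0
R6=124+4=128
R4=2-2=0
CMP R4, 0  (cmp 0,0)
JNZ L0: not taken
R3=0<<1=0
halt.
Total executed instructions: 62.

62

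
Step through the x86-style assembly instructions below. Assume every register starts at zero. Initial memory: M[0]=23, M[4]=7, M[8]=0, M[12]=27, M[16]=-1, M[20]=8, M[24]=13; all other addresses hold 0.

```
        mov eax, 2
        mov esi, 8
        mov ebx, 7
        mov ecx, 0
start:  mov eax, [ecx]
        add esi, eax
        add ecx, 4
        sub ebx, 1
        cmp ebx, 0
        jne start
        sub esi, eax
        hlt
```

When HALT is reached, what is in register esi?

after mov eax, 2: eax=2
after mov esi, 8: esi=8
after mov ebx, 7: ebx=7
after mov ecx, 0: ecx=0
after mov eax, [ecx]: eax=M[0]=23
after add esi, eax: esi=8+23=31
after add ecx, 4: ecx=0+4=4
after sub ebx, 1: ebx=7-1=6
cmp ebx, 0  (cmp 6,0)
jne start: taken
after mov eax, [ecx]: eax=M[4]=7
after add esi, eax: esi=31+7=38
after add ecx, 4: ecx=4+4=8
after sub ebx, 1: ebx=6-1=5
cmp ebx, 0  (cmp 5,0)
jne start: taken
after mov eax, [ecx]: eax=M[8]=0
after add esi, eax: esi=38+0=38
after add ecx, 4: ecx=8+4=12
after sub ebx, 1: ebx=5-1=4
cmp ebx, 0  (cmp 4,0)
jne start: taken
after mov eax, [ecx]: eax=M[12]=27
after add esi, eax: esi=38+27=65
after add ecx, 4: ecx=12+4=16
after sub ebx, 1: ebx=4-1=3
cmp ebx, 0  (cmp 3,0)
jne start: taken
after mov eax, [ecx]: eax=M[16]=-1
after add esi, eax: esi=65+(-1)=64
after add ecx, 4: ecx=16+4=20
after sub ebx, 1: ebx=3-1=2
cmp ebx, 0  (cmp 2,0)
jne start: taken
after mov eax, [ecx]: eax=M[20]=8
after add esi, eax: esi=64+8=72
after add ecx, 4: ecx=20+4=24
after sub ebx, 1: ebx=2-1=1
cmp ebx, 0  (cmp 1,0)
jne start: taken
after mov eax, [ecx]: eax=M[24]=13
after add esi, eax: esi=72+13=85
after add ecx, 4: ecx=24+4=28
after sub ebx, 1: ebx=1-1=0
cmp ebx, 0  (cmp 0,0)
jne start: not taken
after sub esi, eax: esi=85-13=72
halt.

72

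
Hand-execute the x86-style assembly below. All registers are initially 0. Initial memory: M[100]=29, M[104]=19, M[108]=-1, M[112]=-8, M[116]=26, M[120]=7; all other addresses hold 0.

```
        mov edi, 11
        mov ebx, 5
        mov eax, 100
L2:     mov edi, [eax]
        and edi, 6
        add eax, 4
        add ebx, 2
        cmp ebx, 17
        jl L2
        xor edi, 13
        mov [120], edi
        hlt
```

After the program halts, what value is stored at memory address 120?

edi=11
ebx=5
eax=100
edi=M[100]=29
edi=29&6=4
eax=100+4=104
ebx=5+2=7
cmp ebx, 17  (cmp 7,17)
jl L2: taken
edi=M[104]=19
edi=19&6=2
eax=104+4=108
ebx=7+2=9
cmp ebx, 17  (cmp 9,17)
jl L2: taken
edi=M[108]=-1
edi=(-1)&6=6
eax=108+4=112
ebx=9+2=11
cmp ebx, 17  (cmp 11,17)
jl L2: taken
edi=M[112]=-8
edi=(-8)&6=0
eax=112+4=116
ebx=11+2=13
cmp ebx, 17  (cmp 13,17)
jl L2: taken
edi=M[116]=26
edi=26&6=2
eax=116+4=120
ebx=13+2=15
cmp ebx, 17  (cmp 15,17)
jl L2: taken
edi=M[120]=7
edi=7&6=6
eax=120+4=124
ebx=15+2=17
cmp ebx, 17  (cmp 17,17)
jl L2: not taken
edi=6^13=11
mov [120], edi → M[120]=11
halt.

11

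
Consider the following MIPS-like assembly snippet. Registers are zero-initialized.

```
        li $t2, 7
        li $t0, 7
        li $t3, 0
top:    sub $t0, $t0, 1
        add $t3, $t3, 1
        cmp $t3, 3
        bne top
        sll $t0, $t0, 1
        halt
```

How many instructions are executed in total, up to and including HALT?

17

$t2=7
$t0=7
$t3=0
$t0=7-1=6
$t3=0+1=1
cmp $t3, 3  (cmp 1,3)
bne top: taken
$t0=6-1=5
$t3=1+1=2
cmp $t3, 3  (cmp 2,3)
bne top: taken
$t0=5-1=4
$t3=2+1=3
cmp $t3, 3  (cmp 3,3)
bne top: not taken
$t0=4<<1=8
halt.
Total executed instructions: 17.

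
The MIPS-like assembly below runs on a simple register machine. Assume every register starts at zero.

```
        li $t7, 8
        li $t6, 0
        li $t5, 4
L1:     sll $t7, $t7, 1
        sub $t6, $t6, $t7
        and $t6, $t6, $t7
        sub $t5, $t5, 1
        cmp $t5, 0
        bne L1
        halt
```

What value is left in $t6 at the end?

128

after li $t7, 8: $t7=8
after li $t6, 0: $t6=0
after li $t5, 4: $t5=4
after sll $t7, $t7, 1: $t7=8<<1=16
after sub $t6, $t6, $t7: $t6=0-16=-16
after and $t6, $t6, $t7: $t6=(-16)&16=16
after sub $t5, $t5, 1: $t5=4-1=3
cmp $t5, 0  (cmp 3,0)
bne L1: taken
after sll $t7, $t7, 1: $t7=16<<1=32
after sub $t6, $t6, $t7: $t6=16-32=-16
after and $t6, $t6, $t7: $t6=(-16)&32=32
after sub $t5, $t5, 1: $t5=3-1=2
cmp $t5, 0  (cmp 2,0)
bne L1: taken
after sll $t7, $t7, 1: $t7=32<<1=64
after sub $t6, $t6, $t7: $t6=32-64=-32
after and $t6, $t6, $t7: $t6=(-32)&64=64
after sub $t5, $t5, 1: $t5=2-1=1
cmp $t5, 0  (cmp 1,0)
bne L1: taken
after sll $t7, $t7, 1: $t7=64<<1=128
after sub $t6, $t6, $t7: $t6=64-128=-64
after and $t6, $t6, $t7: $t6=(-64)&128=128
after sub $t5, $t5, 1: $t5=1-1=0
cmp $t5, 0  (cmp 0,0)
bne L1: not taken
halt.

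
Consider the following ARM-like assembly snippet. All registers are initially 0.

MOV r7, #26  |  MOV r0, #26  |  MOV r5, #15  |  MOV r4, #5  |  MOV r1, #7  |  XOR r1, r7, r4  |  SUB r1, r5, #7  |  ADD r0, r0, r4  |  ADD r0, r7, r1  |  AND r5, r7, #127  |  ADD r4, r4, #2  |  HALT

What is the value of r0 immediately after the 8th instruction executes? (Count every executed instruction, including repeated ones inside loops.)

31

MOV r7, #26 → r7=26
MOV r0, #26 → r0=26
MOV r5, #15 → r5=15
MOV r4, #5 → r4=5
MOV r1, #7 → r1=7
XOR r1, r7, r4 → r1=26^5=31
SUB r1, r5, #7 → r1=15-7=8
ADD r0, r0, r4 → r0=26+5=31
After step 8: r0 = 31.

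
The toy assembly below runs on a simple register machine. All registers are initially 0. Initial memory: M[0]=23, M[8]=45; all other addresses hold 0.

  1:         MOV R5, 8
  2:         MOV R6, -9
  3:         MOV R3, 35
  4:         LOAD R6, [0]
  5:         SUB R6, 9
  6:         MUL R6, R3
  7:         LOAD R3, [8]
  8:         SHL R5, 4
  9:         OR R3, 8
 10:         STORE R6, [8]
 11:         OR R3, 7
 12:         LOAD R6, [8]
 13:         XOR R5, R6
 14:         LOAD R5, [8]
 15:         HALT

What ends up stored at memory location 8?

490

MOV R5, 8 → R5=8
MOV R6, -9 → R6=-9
MOV R3, 35 → R3=35
LOAD R6, [0] → R6=M[0]=23
SUB R6, 9 → R6=23-9=14
MUL R6, R3 → R6=14*35=490
LOAD R3, [8] → R3=M[8]=45
SHL R5, 4 → R5=8<<4=128
OR R3, 8 → R3=45|8=45
STORE R6, [8] → M[8]=490
OR R3, 7 → R3=45|7=47
LOAD R6, [8] → R6=M[8]=490
XOR R5, R6 → R5=128^490=362
LOAD R5, [8] → R5=M[8]=490
halt.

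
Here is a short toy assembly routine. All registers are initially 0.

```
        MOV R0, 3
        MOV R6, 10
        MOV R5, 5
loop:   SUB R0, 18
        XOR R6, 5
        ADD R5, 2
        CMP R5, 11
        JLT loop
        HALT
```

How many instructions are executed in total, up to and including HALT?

19

after MOV R0, 3: R0=3
after MOV R6, 10: R6=10
after MOV R5, 5: R5=5
after SUB R0, 18: R0=3-18=-15
after XOR R6, 5: R6=10^5=15
after ADD R5, 2: R5=5+2=7
CMP R5, 11  (cmp 7,11)
JLT loop: taken
after SUB R0, 18: R0=(-15)-18=-33
after XOR R6, 5: R6=15^5=10
after ADD R5, 2: R5=7+2=9
CMP R5, 11  (cmp 9,11)
JLT loop: taken
after SUB R0, 18: R0=(-33)-18=-51
after XOR R6, 5: R6=10^5=15
after ADD R5, 2: R5=9+2=11
CMP R5, 11  (cmp 11,11)
JLT loop: not taken
halt.
Total executed instructions: 19.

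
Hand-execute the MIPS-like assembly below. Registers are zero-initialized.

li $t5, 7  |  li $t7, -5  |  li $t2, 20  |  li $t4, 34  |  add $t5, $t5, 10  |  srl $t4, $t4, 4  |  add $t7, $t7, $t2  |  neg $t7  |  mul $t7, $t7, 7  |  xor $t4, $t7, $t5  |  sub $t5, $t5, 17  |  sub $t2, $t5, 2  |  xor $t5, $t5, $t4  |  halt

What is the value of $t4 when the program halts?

-122

after li $t5, 7: $t5=7
after li $t7, -5: $t7=-5
after li $t2, 20: $t2=20
after li $t4, 34: $t4=34
after add $t5, $t5, 10: $t5=7+10=17
after srl $t4, $t4, 4: $t4=34>>4=2
after add $t7, $t7, $t2: $t7=(-5)+20=15
after neg $t7: $t7=-(15)=-15
after mul $t7, $t7, 7: $t7=(-15)*7=-105
after xor $t4, $t7, $t5: $t4=(-105)^17=-122
after sub $t5, $t5, 17: $t5=17-17=0
after sub $t2, $t5, 2: $t2=0-2=-2
after xor $t5, $t5, $t4: $t5=0^(-122)=-122
halt.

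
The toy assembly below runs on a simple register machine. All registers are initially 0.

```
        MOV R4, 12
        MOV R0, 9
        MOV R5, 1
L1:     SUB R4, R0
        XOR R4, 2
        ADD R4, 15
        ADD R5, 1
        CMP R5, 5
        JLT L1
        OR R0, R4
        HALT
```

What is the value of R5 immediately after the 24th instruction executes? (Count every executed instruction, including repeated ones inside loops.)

MOV R4, 12 → R4=12
MOV R0, 9 → R0=9
MOV R5, 1 → R5=1
SUB R4, R0 → R4=12-9=3
XOR R4, 2 → R4=3^2=1
ADD R4, 15 → R4=1+15=16
ADD R5, 1 → R5=1+1=2
CMP R5, 5  (cmp 2,5)
JLT L1: taken
SUB R4, R0 → R4=16-9=7
XOR R4, 2 → R4=7^2=5
ADD R4, 15 → R4=5+15=20
ADD R5, 1 → R5=2+1=3
CMP R5, 5  (cmp 3,5)
JLT L1: taken
SUB R4, R0 → R4=20-9=11
XOR R4, 2 → R4=11^2=9
ADD R4, 15 → R4=9+15=24
ADD R5, 1 → R5=3+1=4
CMP R5, 5  (cmp 4,5)
JLT L1: taken
SUB R4, R0 → R4=24-9=15
XOR R4, 2 → R4=15^2=13
ADD R4, 15 → R4=13+15=28
After step 24: R5 = 4.

4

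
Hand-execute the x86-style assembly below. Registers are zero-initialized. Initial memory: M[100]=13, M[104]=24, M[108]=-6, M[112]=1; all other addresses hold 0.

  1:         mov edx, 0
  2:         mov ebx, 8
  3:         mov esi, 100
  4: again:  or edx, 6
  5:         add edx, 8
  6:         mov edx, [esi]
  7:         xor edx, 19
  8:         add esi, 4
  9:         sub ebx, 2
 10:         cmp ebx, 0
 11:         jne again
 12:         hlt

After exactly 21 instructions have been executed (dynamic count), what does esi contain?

108

after mov edx, 0: edx=0
after mov ebx, 8: ebx=8
after mov esi, 100: esi=100
after or edx, 6: edx=0|6=6
after add edx, 8: edx=6+8=14
after mov edx, [esi]: edx=M[100]=13
after xor edx, 19: edx=13^19=30
after add esi, 4: esi=100+4=104
after sub ebx, 2: ebx=8-2=6
cmp ebx, 0  (cmp 6,0)
jne again: taken
after or edx, 6: edx=30|6=30
after add edx, 8: edx=30+8=38
after mov edx, [esi]: edx=M[104]=24
after xor edx, 19: edx=24^19=11
after add esi, 4: esi=104+4=108
after sub ebx, 2: ebx=6-2=4
cmp ebx, 0  (cmp 4,0)
jne again: taken
after or edx, 6: edx=11|6=15
after add edx, 8: edx=15+8=23
After step 21: esi = 108.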